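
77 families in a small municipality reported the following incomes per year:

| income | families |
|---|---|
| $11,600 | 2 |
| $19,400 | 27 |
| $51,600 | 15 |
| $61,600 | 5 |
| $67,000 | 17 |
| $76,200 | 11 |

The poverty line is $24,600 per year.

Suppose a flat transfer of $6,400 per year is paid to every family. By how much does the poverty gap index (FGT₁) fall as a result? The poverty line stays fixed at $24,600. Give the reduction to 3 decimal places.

0.081

Before: below the line — 2×$11,600, 27×$19,400; poverty gap index (FGT₁) = 0.08785.
After the $6,400 transfer: below the line — 2×$18,000; poverty gap index (FGT₁) = 0.00697.
Reduction = 0.08785 − 0.00697 = 0.081.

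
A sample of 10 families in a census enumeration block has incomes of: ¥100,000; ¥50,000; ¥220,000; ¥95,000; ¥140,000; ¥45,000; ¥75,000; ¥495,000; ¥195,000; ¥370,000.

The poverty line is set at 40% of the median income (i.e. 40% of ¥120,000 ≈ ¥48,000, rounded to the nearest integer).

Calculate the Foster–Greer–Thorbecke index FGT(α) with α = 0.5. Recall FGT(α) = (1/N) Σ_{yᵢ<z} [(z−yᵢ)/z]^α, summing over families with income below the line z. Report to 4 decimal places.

Incomes under z: ¥45,000 (q = 1 of N = 10).
Relative gaps: (48000−45000)/48000 = 0.0625.
Raised to α = 0.5: 0.25000.
Sum = 0.250000; FGT(0.5) = 0.250000 / 10 = 0.0250.

0.0250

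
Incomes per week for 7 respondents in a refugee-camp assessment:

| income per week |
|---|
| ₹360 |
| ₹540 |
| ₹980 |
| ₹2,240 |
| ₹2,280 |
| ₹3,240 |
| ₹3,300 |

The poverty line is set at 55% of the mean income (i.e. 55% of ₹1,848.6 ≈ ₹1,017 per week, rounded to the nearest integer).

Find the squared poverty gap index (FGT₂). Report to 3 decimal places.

Below z: ₹360, ₹540, ₹980 (q = 3 of N = 7).
Gap ratios (z−y)/z: (1017−360)/1017 = 0.6460; (1017−540)/1017 = 0.4690; (1017−980)/1017 = 0.0364.
Squared: 0.4173; 0.2200; 0.0013.
Sum = 0.638648; P₂ = 0.638648 / 7 = 0.091.

0.091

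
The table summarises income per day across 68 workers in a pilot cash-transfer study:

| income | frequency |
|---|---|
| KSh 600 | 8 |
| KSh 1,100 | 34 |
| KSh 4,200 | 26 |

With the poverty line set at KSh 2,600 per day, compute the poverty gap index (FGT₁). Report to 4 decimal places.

0.3790

Below z: 8×KSh 600, 34×KSh 1,100 (q = 42 of N = 68).
Gap ratios (z−y)/z: (2600−600)/2600 = 0.7692 (×8); (2600−1100)/2600 = 0.5769 (×34).
Sum of shortfalls = 25.769231; P₁ averages over all N: 25.769231 / 68 = 0.3790.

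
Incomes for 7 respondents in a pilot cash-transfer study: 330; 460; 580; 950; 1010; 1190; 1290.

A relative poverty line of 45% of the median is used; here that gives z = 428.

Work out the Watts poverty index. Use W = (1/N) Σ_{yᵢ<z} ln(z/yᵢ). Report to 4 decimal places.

0.0371

Incomes under z: 330 (q = 1 of N = 7).
Log gaps: ln(428/330) = 0.2600.
W = 0.260031 / 7 = 0.0371.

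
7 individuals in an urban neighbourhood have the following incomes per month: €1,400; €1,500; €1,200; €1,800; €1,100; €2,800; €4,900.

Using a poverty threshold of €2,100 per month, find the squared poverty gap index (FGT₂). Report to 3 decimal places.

0.089

Below z: €1,100, €1,200, €1,400, €1,500, €1,800 (q = 5 of N = 7).
Gap ratios (z−y)/z: (2100−1100)/2100 = 0.4762; (2100−1200)/2100 = 0.4286; (2100−1400)/2100 = 0.3333; (2100−1500)/2100 = 0.2857; (2100−1800)/2100 = 0.1429.
Squared: 0.2268; 0.1837; 0.1111; 0.0816; 0.0204.
Sum = 0.623583; P₂ = 0.623583 / 7 = 0.089.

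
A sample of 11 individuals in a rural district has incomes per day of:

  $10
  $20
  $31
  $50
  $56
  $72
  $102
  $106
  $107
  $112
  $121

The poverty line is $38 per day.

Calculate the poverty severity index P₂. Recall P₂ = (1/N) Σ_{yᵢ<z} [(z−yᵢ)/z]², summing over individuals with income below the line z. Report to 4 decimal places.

Below the line: $10, $20, $31 (q = 3 of N = 11).
Normalized shortfalls: (38−10)/38 = 0.7368; (38−20)/38 = 0.4737; (38−31)/38 = 0.1842.
Squared: 0.5429; 0.2244; 0.0339.
Sum = 0.801247; P₂ = 0.801247 / 11 = 0.0728.

0.0728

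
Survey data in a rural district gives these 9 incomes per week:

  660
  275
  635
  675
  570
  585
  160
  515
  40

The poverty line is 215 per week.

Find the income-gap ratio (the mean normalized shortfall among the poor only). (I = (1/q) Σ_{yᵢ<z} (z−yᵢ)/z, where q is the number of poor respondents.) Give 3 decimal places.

Below z: 40, 160 (q = 2 of N = 9).
Relative gaps: 0.8140, 0.2558; sum = 1.069767.
I averages over the q = 2 poor units only: 1.069767 / 2 = 0.535.

0.535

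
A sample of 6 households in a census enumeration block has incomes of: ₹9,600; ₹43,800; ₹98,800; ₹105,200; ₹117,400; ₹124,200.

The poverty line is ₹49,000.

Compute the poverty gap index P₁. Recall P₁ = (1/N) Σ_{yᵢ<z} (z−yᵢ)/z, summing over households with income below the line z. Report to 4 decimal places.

Below the line: ₹9,600, ₹43,800 (q = 2 of N = 6).
Relative gaps: (49000−9600)/49000 = 0.8041; (49000−43800)/49000 = 0.1061.
Σ = 0.910204. Dividing by the full population N = 6 gives P₁ = 0.1517.

0.1517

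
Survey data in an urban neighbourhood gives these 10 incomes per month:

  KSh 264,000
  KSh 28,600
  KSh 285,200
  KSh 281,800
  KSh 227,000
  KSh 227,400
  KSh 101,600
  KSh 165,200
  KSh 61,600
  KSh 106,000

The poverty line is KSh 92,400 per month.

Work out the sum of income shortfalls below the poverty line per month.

Below z: KSh 28,600, KSh 61,600 (q = 2 of N = 10).
Individual gaps: 92400−28600 = 63800; 92400−61600 = 30800.
Aggregate gap = KSh 94,600.

KSh 94,600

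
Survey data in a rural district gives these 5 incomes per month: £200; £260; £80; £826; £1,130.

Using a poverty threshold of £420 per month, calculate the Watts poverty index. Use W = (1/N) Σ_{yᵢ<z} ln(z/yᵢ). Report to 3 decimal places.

Incomes under z: £80, £200, £260 (q = 3 of N = 5).
Log gaps: ln(420/80) = 1.6582; ln(420/200) = 0.7419; ln(420/260) = 0.4796.
W = 2.879739 / 5 = 0.576.

0.576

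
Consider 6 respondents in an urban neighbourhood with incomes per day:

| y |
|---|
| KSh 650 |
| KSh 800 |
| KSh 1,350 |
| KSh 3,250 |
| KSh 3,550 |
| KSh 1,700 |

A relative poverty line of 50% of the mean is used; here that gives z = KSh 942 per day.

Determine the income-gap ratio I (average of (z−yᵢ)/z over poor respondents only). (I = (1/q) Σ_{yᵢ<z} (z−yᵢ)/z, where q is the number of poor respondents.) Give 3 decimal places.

0.230

Poor units: KSh 650, KSh 800 (q = 2 of N = 6).
Shortfall ratios (z−y)/z: 0.3100, 0.1507; sum = 0.460722.
The income-gap ratio divides by q (the poor only): 0.460722 / 2 = 0.230.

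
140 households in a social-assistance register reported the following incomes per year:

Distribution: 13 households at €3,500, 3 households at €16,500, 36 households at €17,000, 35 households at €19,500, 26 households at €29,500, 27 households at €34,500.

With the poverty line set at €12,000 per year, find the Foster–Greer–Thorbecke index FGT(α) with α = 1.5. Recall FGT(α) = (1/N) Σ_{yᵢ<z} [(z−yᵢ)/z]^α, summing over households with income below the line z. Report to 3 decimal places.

0.055

Below the line: 13×€3,500 (q = 13 of N = 140).
Normalized shortfalls: (12000−3500)/12000 = 0.7083 (×13).
Raised to α = 1.5: 0.59615 (×13).
Sum = 7.749967; FGT(1.5) = 7.749967 / 140 = 0.055.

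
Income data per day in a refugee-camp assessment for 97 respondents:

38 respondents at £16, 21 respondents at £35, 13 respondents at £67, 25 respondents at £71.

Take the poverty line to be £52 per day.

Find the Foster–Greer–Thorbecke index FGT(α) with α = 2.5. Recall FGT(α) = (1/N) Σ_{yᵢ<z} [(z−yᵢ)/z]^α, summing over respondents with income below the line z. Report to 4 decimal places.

0.1695

Incomes under z: 38×£16, 21×£35 (q = 59 of N = 97).
Gap ratios (z−y)/z: (52−16)/52 = 0.6923 (×38); (52−35)/52 = 0.3269 (×21).
Raised to α = 2.5: 0.39879 (×38); 0.06111 (×21).
Sum = 16.437462; FGT(2.5) = 16.437462 / 97 = 0.1695.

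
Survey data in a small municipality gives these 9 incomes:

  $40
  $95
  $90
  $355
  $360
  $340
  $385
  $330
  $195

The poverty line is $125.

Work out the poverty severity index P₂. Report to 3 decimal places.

0.066

Below the line: $40, $90, $95 (q = 3 of N = 9).
Gap ratios (z−y)/z: (125−40)/125 = 0.6800; (125−90)/125 = 0.2800; (125−95)/125 = 0.2400.
Squared: 0.4624; 0.0784; 0.0576.
Sum = 0.598400; P₂ = 0.598400 / 9 = 0.066.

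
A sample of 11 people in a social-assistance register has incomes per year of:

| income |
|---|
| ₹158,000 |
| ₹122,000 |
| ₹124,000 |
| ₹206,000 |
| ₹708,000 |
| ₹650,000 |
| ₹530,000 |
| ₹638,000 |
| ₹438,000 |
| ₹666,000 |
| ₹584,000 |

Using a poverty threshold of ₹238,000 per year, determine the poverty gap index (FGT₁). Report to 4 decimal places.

Below the line: ₹122,000, ₹124,000, ₹158,000, ₹206,000 (q = 4 of N = 11).
Relative gaps: (238000−122000)/238000 = 0.4874; (238000−124000)/238000 = 0.4790; (238000−158000)/238000 = 0.3361; (238000−206000)/238000 = 0.1345.
Σ = 1.436975. Dividing by the full population N = 11 gives P₁ = 0.1306.

0.1306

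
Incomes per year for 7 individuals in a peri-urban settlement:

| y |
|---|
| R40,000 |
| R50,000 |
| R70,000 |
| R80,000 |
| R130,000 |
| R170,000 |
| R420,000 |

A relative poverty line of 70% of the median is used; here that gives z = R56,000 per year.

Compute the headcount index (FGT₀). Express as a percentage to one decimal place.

28.6%

2 of the 7 individuals have income below R56,000.
H = 2/7 = 28.6%.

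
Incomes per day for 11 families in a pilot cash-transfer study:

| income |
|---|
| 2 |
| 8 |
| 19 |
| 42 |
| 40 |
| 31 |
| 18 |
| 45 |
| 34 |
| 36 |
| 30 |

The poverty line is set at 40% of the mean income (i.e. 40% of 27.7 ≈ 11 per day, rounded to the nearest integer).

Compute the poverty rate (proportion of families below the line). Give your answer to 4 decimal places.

2 of the 11 families have income below 11.
H = 2/11 = 0.1818.

0.1818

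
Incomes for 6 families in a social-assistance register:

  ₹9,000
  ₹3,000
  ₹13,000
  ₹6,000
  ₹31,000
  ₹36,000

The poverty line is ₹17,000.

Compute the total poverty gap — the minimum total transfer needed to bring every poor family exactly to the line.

Incomes under z: ₹3,000, ₹6,000, ₹9,000, ₹13,000 (q = 4 of N = 6).
Individual gaps: 17000−3000 = 14000; 17000−6000 = 11000; 17000−9000 = 8000; 17000−13000 = 4000.
Aggregate gap = ₹37,000.

₹37,000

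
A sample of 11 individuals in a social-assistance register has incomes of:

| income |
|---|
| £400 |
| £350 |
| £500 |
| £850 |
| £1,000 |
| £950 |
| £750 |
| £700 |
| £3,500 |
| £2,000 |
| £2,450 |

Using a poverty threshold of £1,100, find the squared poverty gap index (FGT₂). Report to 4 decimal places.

0.1345

Incomes under z: £350, £400, £500, £700, £750, £850, £950, £1,000 (q = 8 of N = 11).
Gap ratios (z−y)/z: (1100−350)/1100 = 0.6818; (1100−400)/1100 = 0.6364; (1100−500)/1100 = 0.5455; (1100−700)/1100 = 0.3636; (1100−750)/1100 = 0.3182; (1100−850)/1100 = 0.2273; (1100−950)/1100 = 0.1364; (1100−1000)/1100 = 0.0909.
Squared: 0.4649; 0.4050; 0.2975; 0.1322; 0.1012; 0.0517; 0.0186; 0.0083.
Sum = 1.479339; P₂ = 1.479339 / 11 = 0.1345.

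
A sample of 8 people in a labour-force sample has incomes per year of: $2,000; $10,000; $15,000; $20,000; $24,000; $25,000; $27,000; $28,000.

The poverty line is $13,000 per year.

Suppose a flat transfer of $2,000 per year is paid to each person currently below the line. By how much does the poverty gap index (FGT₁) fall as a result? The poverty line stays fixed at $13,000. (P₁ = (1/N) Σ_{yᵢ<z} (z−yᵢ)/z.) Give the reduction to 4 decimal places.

0.0385

Before: below the line — $2,000, $10,000; poverty gap index (FGT₁) = 0.134615.
After the $2,000 transfer: below the line — $4,000, $12,000; poverty gap index (FGT₁) = 0.096154.
Reduction = 0.134615 − 0.096154 = 0.0385.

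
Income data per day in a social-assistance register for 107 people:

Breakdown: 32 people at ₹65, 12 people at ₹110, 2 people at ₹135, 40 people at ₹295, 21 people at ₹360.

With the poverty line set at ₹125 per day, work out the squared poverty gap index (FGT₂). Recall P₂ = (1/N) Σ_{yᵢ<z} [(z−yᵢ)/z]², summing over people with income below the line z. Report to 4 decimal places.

0.0705

Below the line: 32×₹65, 12×₹110 (q = 44 of N = 107).
Gap ratios (z−y)/z: (125−65)/125 = 0.4800 (×32); (125−110)/125 = 0.1200 (×12).
Squared: 0.2304 (×32); 0.0144 (×12).
Sum = 7.545600; P₂ = 7.545600 / 107 = 0.0705.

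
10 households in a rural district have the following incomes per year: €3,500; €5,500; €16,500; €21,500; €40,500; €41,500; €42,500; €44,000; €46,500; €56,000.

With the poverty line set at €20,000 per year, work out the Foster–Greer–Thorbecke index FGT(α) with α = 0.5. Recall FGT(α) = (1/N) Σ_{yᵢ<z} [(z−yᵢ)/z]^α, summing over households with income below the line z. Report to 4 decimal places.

Below the line: €3,500, €5,500, €16,500 (q = 3 of N = 10).
Gap ratios (z−y)/z: (20000−3500)/20000 = 0.8250; (20000−5500)/20000 = 0.7250; (20000−16500)/20000 = 0.1750.
Raised to α = 0.5: 0.90830; 0.85147; 0.41833.
Sum = 2.178094; FGT(0.5) = 2.178094 / 10 = 0.2178.

0.2178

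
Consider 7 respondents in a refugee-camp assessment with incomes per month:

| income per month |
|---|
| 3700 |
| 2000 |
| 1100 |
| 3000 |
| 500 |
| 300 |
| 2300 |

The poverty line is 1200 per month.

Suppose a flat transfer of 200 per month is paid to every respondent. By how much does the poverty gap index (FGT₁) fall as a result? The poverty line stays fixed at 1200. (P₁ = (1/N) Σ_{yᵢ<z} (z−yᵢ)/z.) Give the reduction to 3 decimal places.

0.060

Before: below the line — 300, 500, 1100; poverty gap index (FGT₁) = 0.20238.
After the 200 transfer: below the line — 500, 700; poverty gap index (FGT₁) = 0.14286.
Reduction = 0.20238 − 0.14286 = 0.060.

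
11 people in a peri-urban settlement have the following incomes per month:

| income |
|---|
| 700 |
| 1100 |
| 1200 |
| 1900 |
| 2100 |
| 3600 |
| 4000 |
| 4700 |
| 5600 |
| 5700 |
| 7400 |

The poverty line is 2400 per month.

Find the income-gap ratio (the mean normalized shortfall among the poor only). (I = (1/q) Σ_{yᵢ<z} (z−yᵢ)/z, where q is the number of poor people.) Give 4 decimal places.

Below the line: 700, 1100, 1200, 1900, 2100 (q = 5 of N = 11).
Shortfall ratios (z−y)/z: 0.7083, 0.5417, 0.5000, 0.2083, 0.1250; sum = 2.083333.
I averages over the q = 5 poor units only: 2.083333 / 5 = 0.4167.

0.4167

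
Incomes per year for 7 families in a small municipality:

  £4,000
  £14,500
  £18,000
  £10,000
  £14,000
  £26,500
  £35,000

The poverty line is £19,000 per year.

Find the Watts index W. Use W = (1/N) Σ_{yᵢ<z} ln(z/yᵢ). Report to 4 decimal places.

0.4042

Poor units: £4,000, £10,000, £14,000, £14,500, £18,000 (q = 5 of N = 7).
Log gaps: ln(19000/4000) = 1.5581; ln(19000/10000) = 0.6419; ln(19000/14000) = 0.3054; ln(19000/14500) = 0.2703; ln(19000/18000) = 0.0541.
W = 2.829738 / 7 = 0.4042.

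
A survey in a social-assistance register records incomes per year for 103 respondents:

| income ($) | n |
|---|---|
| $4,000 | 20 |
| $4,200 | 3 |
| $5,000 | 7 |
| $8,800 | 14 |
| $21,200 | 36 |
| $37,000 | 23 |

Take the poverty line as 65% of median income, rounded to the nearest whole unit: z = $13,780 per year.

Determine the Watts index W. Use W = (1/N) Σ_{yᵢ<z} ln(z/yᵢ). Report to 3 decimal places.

Below z: 20×$4,000, 3×$4,200, 7×$5,000, 14×$8,800 (q = 44 of N = 103).
ln(z/y) terms: ln(13780/4000) = 1.2369 (×20); ln(13780/4200) = 1.1881 (×3); ln(13780/5000) = 1.0138 (×7); ln(13780/8800) = 0.4485 (×14).
W = 41.677873 / 103 = 0.405.

0.405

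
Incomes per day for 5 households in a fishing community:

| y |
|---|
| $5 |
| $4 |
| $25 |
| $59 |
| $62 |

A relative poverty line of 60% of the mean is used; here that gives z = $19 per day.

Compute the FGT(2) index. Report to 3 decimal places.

Poor units: $4, $5 (q = 2 of N = 5).
Normalized shortfalls: (19−4)/19 = 0.7895; (19−5)/19 = 0.7368.
Squared: 0.6233; 0.5429.
Sum = 1.166205; P₂ = 1.166205 / 5 = 0.233.

0.233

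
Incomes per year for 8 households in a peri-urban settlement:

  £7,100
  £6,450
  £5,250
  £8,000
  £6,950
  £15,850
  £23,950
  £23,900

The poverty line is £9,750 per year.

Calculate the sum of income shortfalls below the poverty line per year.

£15,000

Incomes under z: £5,250, £6,450, £6,950, £7,100, £8,000 (q = 5 of N = 8).
Individual gaps: 9750−5250 = 4500; 9750−6450 = 3300; 9750−6950 = 2800; 9750−7100 = 2650; 9750−8000 = 1750.
Aggregate gap = £15,000.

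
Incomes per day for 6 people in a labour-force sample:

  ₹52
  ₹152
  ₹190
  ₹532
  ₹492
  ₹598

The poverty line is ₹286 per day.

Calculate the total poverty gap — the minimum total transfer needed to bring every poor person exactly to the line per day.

Poor units: ₹52, ₹152, ₹190 (q = 3 of N = 6).
Individual gaps: 286−52 = 234; 286−152 = 134; 286−190 = 96.
Aggregate gap = ₹464.

₹464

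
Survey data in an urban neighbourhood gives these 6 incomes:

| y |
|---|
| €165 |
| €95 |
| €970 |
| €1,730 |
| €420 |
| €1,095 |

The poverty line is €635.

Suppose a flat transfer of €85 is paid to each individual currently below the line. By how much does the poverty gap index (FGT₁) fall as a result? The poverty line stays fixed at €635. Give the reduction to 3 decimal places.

Before: below the line — €95, €165, €420; poverty gap index (FGT₁) = 0.32152.
After the €85 transfer: below the line — €180, €250, €505; poverty gap index (FGT₁) = 0.25459.
Reduction = 0.32152 − 0.25459 = 0.067.

0.067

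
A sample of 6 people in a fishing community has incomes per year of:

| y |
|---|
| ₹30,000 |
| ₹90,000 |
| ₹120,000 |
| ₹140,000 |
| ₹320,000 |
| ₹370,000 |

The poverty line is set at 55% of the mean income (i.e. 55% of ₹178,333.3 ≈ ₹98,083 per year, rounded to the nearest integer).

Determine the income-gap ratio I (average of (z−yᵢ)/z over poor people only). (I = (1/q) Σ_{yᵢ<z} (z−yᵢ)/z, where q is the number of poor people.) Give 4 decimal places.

Below the line: ₹30,000, ₹90,000 (q = 2 of N = 6).
Shortfall ratios (z−y)/z: 0.6941, 0.0824; sum = 0.776546.
The income-gap ratio divides by q (the poor only): 0.776546 / 2 = 0.3883.

0.3883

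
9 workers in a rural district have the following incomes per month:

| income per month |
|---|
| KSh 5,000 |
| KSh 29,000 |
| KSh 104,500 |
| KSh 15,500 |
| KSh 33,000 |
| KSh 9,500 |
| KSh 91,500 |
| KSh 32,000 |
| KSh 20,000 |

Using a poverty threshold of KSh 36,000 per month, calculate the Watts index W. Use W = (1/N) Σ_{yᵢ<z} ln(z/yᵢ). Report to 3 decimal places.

0.573

Below z: KSh 5,000, KSh 9,500, KSh 15,500, KSh 20,000, KSh 29,000, KSh 32,000, KSh 33,000 (q = 7 of N = 9).
ln(z/y) terms: ln(36000/5000) = 1.9741; ln(36000/9500) = 1.3322; ln(36000/15500) = 0.8427; ln(36000/20000) = 0.5878; ln(36000/29000) = 0.2162; ln(36000/32000) = 0.1178; ln(36000/33000) = 0.0870.
W = 5.157791 / 9 = 0.573.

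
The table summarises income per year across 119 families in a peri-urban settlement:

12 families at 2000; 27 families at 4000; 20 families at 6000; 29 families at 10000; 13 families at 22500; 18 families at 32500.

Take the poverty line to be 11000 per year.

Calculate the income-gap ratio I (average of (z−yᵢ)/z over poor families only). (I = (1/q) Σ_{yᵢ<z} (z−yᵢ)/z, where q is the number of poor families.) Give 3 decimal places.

0.440

Poor units: 12×2000, 27×4000, 20×6000, 29×10000 (q = 88 of N = 119).
Relative gaps: 0.8182 (×12), 0.6364 (×27), 0.4545 (×20), 0.0909 (×29); sum = 38.727273.
I averages over the q = 88 poor units only: 38.727273 / 88 = 0.440.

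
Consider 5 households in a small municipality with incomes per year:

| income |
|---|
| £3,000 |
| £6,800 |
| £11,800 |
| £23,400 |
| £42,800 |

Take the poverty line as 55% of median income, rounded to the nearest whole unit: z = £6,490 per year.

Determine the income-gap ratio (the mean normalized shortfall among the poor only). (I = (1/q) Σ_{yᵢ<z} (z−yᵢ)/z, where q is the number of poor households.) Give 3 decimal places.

0.538

Incomes under z: £3,000 (q = 1 of N = 5).
Shortfall ratios (z−y)/z: 0.5378; sum = 0.537750.
The income-gap ratio divides by q (the poor only): 0.537750 / 1 = 0.538.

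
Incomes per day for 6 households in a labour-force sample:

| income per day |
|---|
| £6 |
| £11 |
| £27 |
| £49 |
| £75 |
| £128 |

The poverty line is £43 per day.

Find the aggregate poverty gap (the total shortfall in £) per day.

£85

Incomes under z: £6, £11, £27 (q = 3 of N = 6).
Individual gaps: 43−6 = 37; 43−11 = 32; 43−27 = 16.
Aggregate gap = £85.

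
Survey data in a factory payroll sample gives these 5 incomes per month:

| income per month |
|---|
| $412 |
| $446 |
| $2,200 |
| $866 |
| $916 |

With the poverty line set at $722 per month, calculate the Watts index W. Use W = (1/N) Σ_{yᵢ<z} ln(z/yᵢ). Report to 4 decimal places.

Incomes under z: $412, $446 (q = 2 of N = 5).
Log gaps: ln(722/412) = 0.5610; ln(722/446) = 0.4817.
W = 1.042708 / 5 = 0.2085.

0.2085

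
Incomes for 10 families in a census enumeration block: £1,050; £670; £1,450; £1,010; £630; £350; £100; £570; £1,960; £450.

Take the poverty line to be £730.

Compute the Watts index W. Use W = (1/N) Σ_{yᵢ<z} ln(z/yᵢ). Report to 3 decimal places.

Below z: £100, £350, £450, £570, £630, £670 (q = 6 of N = 10).
Log gaps: ln(730/100) = 1.9879; ln(730/350) = 0.7351; ln(730/450) = 0.4838; ln(730/570) = 0.2474; ln(730/630) = 0.1473; ln(730/670) = 0.0858.
W = 3.687282 / 10 = 0.369.

0.369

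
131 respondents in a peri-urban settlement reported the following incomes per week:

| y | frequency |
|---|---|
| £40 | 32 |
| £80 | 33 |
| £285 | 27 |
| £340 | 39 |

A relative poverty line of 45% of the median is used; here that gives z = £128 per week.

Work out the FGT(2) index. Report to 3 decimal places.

Poor units: 32×£40, 33×£80 (q = 65 of N = 131).
Gap ratios (z−y)/z: (128−40)/128 = 0.6875 (×32); (128−80)/128 = 0.3750 (×33).
Squared: 0.4727 (×32); 0.1406 (×33).
Sum = 19.765625; P₂ = 19.765625 / 131 = 0.151.

0.151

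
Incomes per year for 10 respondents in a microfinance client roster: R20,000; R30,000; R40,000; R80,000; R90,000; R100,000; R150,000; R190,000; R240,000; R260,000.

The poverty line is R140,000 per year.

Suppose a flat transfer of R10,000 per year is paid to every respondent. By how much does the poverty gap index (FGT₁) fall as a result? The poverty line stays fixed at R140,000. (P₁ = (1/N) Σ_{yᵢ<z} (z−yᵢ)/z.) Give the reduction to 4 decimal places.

Before: below the line — R20,000, R30,000, R40,000, R80,000, R90,000, R100,000; poverty gap index (FGT₁) = 0.342857.
After the R10,000 transfer: below the line — R30,000, R40,000, R50,000, R90,000, R100,000, R110,000; poverty gap index (FGT₁) = 0.300000.
Reduction = 0.342857 − 0.300000 = 0.0429.

0.0429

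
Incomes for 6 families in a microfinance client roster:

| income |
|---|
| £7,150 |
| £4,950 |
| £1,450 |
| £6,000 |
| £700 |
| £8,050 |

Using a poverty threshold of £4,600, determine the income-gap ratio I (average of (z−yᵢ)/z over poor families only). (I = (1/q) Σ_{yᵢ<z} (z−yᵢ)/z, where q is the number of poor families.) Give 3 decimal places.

0.766

Poor units: £700, £1,450 (q = 2 of N = 6).
Relative gaps: 0.8478, 0.6848; sum = 1.532609.
I averages over the q = 2 poor units only: 1.532609 / 2 = 0.766.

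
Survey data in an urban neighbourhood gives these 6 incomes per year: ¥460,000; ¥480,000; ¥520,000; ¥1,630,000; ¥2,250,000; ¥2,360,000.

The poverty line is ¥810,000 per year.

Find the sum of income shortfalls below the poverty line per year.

¥970,000

Incomes under z: ¥460,000, ¥480,000, ¥520,000 (q = 3 of N = 6).
Individual gaps: 810000−460000 = 350000; 810000−480000 = 330000; 810000−520000 = 290000.
Aggregate gap = ¥970,000.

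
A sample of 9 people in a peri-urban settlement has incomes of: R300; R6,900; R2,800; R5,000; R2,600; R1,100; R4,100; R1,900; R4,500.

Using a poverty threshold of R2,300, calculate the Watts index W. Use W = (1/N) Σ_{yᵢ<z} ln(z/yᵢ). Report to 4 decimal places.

Below z: R300, R1,100, R1,900 (q = 3 of N = 9).
Log gaps: ln(2300/300) = 2.0369; ln(2300/1100) = 0.7376; ln(2300/1900) = 0.1911.
W = 2.965536 / 9 = 0.3295.

0.3295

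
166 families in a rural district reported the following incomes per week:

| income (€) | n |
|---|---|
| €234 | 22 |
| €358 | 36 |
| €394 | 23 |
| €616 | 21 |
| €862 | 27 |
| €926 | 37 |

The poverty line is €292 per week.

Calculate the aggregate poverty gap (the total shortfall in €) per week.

€1,276

Below the line: 22×€234 (q = 22 of N = 166).
Individual gaps: 22×(292−234) = 1276.
Aggregate gap = €1,276.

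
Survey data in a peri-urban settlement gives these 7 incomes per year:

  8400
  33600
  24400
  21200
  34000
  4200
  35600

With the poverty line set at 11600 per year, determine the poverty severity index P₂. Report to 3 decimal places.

0.069

Below z: 4200, 8400 (q = 2 of N = 7).
Relative gaps: (11600−4200)/11600 = 0.6379; (11600−8400)/11600 = 0.2759.
Squared: 0.4070; 0.0761.
Sum = 0.483056; P₂ = 0.483056 / 7 = 0.069.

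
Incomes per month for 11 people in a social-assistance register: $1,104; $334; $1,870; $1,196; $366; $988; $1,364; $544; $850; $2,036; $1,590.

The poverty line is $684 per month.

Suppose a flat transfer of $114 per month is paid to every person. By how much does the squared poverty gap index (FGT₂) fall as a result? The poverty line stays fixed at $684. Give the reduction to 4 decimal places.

Before: below the line — $334, $366, $544; squared poverty gap index (FGT₂) = 0.047261.
After the $114 transfer: below the line — $448, $480, $658; squared poverty gap index (FGT₂) = 0.019040.
Reduction = 0.047261 − 0.019040 = 0.0282.

0.0282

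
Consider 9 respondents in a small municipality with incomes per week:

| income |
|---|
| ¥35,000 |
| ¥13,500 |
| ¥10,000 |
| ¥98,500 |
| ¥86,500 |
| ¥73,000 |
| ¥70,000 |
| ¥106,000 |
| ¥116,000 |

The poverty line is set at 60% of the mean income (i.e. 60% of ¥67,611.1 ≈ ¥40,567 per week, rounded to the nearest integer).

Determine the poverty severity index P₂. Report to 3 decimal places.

0.115

Incomes under z: ¥10,000, ¥13,500, ¥35,000 (q = 3 of N = 9).
Gap ratios (z−y)/z: (40567−10000)/40567 = 0.7535; (40567−13500)/40567 = 0.6672; (40567−35000)/40567 = 0.1372.
Squared: 0.5678; 0.4452; 0.0188.
Sum = 1.031764; P₂ = 1.031764 / 9 = 0.115.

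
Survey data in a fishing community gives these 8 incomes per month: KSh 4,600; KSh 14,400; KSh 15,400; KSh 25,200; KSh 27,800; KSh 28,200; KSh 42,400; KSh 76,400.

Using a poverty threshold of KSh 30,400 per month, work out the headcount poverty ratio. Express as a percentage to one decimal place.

75.0%

6 of the 8 workers have income below KSh 30,400.
H = 6/8 = 75.0%.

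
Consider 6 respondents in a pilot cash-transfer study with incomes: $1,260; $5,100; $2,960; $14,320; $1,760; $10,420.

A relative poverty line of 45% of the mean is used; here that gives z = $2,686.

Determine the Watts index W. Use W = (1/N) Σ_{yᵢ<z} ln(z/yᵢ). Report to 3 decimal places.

Poor units: $1,260, $1,760 (q = 2 of N = 6).
Log gaps: ln(2686/1260) = 0.7569; ln(2686/1760) = 0.4227.
W = 1.179681 / 6 = 0.197.

0.197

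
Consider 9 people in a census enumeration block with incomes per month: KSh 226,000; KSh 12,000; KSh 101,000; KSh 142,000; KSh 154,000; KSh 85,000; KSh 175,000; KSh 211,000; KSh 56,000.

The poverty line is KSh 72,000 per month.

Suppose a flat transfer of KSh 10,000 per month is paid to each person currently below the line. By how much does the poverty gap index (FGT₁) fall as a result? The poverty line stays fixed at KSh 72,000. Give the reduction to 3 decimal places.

Before: below the line — KSh 12,000, KSh 56,000; poverty gap index (FGT₁) = 0.11728.
After the KSh 10,000 transfer: below the line — KSh 22,000, KSh 66,000; poverty gap index (FGT₁) = 0.08642.
Reduction = 0.11728 − 0.08642 = 0.031.

0.031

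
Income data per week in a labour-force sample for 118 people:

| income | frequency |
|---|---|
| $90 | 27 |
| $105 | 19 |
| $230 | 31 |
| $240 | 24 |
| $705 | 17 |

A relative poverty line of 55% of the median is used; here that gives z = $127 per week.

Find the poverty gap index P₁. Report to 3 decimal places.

0.095

Below the line: 27×$90, 19×$105 (q = 46 of N = 118).
Relative gaps: (127−90)/127 = 0.2913 (×27); (127−105)/127 = 0.1732 (×19).
Sum of shortfalls = 11.157480; P₁ averages over all N: 11.157480 / 118 = 0.095.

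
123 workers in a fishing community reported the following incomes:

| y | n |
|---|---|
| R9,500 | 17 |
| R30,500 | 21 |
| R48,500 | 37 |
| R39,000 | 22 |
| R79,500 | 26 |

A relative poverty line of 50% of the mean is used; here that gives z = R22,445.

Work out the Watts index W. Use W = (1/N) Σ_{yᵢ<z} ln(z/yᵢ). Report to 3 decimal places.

0.119

Incomes under z: 17×R9,500 (q = 17 of N = 123).
Log shortfalls: ln(22445/9500) = 0.8598 (×17).
W = 14.616193 / 123 = 0.119.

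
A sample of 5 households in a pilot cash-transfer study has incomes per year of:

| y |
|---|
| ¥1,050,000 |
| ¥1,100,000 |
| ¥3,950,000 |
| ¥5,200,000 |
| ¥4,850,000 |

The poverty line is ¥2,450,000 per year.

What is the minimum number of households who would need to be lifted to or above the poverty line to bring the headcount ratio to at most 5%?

2 of the 5 households are poor, so H = 2/5 = 0.400.
A headcount ratio of at most 5% allows at most ⌊0.05 × 5⌋ = 0 poor households.
So at least 2 − 0 = 2 must be lifted.

2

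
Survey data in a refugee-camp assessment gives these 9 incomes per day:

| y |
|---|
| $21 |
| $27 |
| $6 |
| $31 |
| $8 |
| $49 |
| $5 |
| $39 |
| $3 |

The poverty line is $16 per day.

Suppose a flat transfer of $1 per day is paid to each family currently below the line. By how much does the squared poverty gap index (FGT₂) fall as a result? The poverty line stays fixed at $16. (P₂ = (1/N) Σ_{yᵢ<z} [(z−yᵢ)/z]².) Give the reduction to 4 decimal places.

0.0347

Before: below the line — $3, $5, $6, $8; squared poverty gap index (FGT₂) = 0.197049.
After the $1 transfer: below the line — $4, $6, $7, $9; squared poverty gap index (FGT₂) = 0.162326.
Reduction = 0.197049 − 0.162326 = 0.0347.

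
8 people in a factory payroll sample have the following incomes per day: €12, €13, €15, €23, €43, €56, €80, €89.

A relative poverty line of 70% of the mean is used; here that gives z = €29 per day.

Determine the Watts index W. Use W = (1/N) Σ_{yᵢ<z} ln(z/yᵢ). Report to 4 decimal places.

0.3220

Incomes under z: €12, €13, €15, €23 (q = 4 of N = 8).
Log gaps: ln(29/12) = 0.8824; ln(29/13) = 0.8023; ln(29/15) = 0.6592; ln(29/23) = 0.2318.
W = 2.575783 / 8 = 0.3220.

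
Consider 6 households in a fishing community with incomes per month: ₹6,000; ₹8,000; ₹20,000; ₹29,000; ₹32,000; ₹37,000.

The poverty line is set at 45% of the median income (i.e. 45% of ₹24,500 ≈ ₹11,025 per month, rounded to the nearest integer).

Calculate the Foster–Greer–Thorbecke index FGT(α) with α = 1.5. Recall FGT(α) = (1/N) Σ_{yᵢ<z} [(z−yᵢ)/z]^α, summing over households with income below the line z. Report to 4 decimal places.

Below z: ₹6,000, ₹8,000 (q = 2 of N = 6).
Relative gaps: (11025−6000)/11025 = 0.4558; (11025−8000)/11025 = 0.2744.
Raised to α = 1.5: 0.30771; 0.14372.
Sum = 0.451427; FGT(1.5) = 0.451427 / 6 = 0.0752.

0.0752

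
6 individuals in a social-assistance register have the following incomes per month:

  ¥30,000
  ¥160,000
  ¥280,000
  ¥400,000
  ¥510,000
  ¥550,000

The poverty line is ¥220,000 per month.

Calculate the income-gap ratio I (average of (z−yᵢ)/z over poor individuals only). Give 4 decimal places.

Poor units: ¥30,000, ¥160,000 (q = 2 of N = 6).
Relative gaps: 0.8636, 0.2727; sum = 1.136364.
I averages over the q = 2 poor units only: 1.136364 / 2 = 0.5682.

0.5682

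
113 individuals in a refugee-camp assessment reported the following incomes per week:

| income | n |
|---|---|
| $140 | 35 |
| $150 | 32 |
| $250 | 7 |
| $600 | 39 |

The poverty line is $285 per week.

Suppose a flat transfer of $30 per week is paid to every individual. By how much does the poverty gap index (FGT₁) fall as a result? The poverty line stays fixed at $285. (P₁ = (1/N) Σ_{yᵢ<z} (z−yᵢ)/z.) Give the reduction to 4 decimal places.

0.0689

Before: below the line — 35×$140, 32×$150, 7×$250; poverty gap index (FGT₁) = 0.299332.
After the $30 transfer: below the line — 35×$170, 32×$180, 7×$280; poverty gap index (FGT₁) = 0.230399.
Reduction = 0.299332 − 0.230399 = 0.0689.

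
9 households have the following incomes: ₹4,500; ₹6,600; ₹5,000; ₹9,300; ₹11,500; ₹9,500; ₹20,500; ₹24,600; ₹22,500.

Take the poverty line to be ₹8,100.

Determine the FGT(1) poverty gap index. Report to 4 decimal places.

Incomes under z: ₹4,500, ₹5,000, ₹6,600 (q = 3 of N = 9).
Relative gaps: (8100−4500)/8100 = 0.4444; (8100−5000)/8100 = 0.3827; (8100−6600)/8100 = 0.1852.
Sum of shortfalls = 1.012346; P₁ averages over all N: 1.012346 / 9 = 0.1125.

0.1125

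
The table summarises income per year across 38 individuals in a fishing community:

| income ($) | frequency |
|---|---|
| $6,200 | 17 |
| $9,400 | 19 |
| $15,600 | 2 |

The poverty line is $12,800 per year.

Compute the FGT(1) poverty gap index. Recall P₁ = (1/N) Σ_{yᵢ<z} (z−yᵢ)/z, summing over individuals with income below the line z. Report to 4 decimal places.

Poor units: 17×$6,200, 19×$9,400 (q = 36 of N = 38).
Relative gaps: (12800−6200)/12800 = 0.5156 (×17); (12800−9400)/12800 = 0.2656 (×19).
Sum of shortfalls = 13.812500; P₁ averages over all N: 13.812500 / 38 = 0.3635.

0.3635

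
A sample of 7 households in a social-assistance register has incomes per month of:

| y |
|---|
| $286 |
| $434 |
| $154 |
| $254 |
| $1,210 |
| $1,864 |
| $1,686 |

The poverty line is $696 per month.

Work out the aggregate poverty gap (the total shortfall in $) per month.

$1,656

Incomes under z: $154, $254, $286, $434 (q = 4 of N = 7).
Individual gaps: 696−154 = 542; 696−254 = 442; 696−286 = 410; 696−434 = 262.
Aggregate gap = $1,656.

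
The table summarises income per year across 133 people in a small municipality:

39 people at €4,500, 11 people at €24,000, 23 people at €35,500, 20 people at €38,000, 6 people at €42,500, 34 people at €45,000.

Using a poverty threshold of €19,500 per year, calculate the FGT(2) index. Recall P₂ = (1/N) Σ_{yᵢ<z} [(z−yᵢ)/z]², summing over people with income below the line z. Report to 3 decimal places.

Below the line: 39×€4,500 (q = 39 of N = 133).
Normalized shortfalls: (19500−4500)/19500 = 0.7692 (×39).
Squared: 0.5917 (×39).
Sum = 23.076923; P₂ = 23.076923 / 133 = 0.174.

0.174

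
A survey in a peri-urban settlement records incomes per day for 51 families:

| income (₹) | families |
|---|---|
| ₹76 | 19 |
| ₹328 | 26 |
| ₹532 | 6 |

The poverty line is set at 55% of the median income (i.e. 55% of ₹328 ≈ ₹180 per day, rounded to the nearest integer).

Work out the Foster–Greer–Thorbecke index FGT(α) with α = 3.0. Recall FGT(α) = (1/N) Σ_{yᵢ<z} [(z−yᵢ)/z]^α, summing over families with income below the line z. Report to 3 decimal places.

0.072

Poor units: 19×₹76 (q = 19 of N = 51).
Shortfall ratios: (180−76)/180 = 0.5778 (×19).
Raised to α = 3.0: 0.19288 (×19).
Sum = 3.664680; FGT(3.0) = 3.664680 / 51 = 0.072.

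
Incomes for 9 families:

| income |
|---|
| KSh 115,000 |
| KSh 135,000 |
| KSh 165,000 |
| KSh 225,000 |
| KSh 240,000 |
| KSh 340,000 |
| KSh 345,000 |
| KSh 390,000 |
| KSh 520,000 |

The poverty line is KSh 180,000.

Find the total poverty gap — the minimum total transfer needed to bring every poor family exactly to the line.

Poor units: KSh 115,000, KSh 135,000, KSh 165,000 (q = 3 of N = 9).
Individual gaps: 180000−115000 = 65000; 180000−135000 = 45000; 180000−165000 = 15000.
Aggregate gap = KSh 125,000.

KSh 125,000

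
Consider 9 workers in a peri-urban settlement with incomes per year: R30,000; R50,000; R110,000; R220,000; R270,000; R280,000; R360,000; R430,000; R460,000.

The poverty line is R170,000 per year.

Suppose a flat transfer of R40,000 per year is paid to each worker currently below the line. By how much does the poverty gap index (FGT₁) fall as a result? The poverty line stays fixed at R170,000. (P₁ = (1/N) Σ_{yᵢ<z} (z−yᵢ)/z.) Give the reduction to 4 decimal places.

0.0784

Before: below the line — R30,000, R50,000, R110,000; poverty gap index (FGT₁) = 0.209150.
After the R40,000 transfer: below the line — R70,000, R90,000, R150,000; poverty gap index (FGT₁) = 0.130719.
Reduction = 0.209150 − 0.130719 = 0.0784.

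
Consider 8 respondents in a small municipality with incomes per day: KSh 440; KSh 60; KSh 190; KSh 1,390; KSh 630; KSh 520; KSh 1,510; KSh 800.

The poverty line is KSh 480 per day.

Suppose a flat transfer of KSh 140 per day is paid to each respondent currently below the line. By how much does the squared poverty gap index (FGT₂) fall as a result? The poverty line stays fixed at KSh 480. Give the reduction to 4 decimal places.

Before: below the line — KSh 60, KSh 190, KSh 440; squared poverty gap index (FGT₂) = 0.142198.
After the KSh 140 transfer: below the line — KSh 200, KSh 330; squared poverty gap index (FGT₂) = 0.054742.
Reduction = 0.142198 − 0.054742 = 0.0875.

0.0875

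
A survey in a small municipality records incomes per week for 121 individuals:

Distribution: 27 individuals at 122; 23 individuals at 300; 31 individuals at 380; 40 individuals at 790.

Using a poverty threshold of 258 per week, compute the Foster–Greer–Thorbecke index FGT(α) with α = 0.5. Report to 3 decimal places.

0.162

Poor units: 27×122 (q = 27 of N = 121).
Shortfall ratios: (258−122)/258 = 0.5271 (×27).
Raised to α = 0.5: 0.72604 (×27).
Sum = 19.603037; FGT(0.5) = 19.603037 / 121 = 0.162.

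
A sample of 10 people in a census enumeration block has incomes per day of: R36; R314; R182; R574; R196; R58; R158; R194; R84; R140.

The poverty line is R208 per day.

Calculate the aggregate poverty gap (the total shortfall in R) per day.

R616

Below z: R36, R58, R84, R140, R158, R182, R194, R196 (q = 8 of N = 10).
Individual gaps: 208−36 = 172; 208−58 = 150; 208−84 = 124; 208−140 = 68; 208−158 = 50; 208−182 = 26; 208−194 = 14; 208−196 = 12.
Aggregate gap = R616.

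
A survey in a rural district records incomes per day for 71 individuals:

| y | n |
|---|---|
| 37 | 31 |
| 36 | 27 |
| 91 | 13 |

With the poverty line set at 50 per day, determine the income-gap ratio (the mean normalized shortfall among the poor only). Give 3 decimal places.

Below the line: 27×36, 31×37 (q = 58 of N = 71).
Relative gaps: 0.2800 (×27), 0.2600 (×31); sum = 15.620000.
The income-gap ratio divides by q (the poor only): 15.620000 / 58 = 0.269.

0.269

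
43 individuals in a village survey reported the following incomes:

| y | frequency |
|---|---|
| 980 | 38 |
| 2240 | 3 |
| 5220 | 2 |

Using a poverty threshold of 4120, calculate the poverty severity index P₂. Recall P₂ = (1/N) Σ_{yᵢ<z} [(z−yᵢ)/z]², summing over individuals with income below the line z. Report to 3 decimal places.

0.528

Below the line: 38×980, 3×2240 (q = 41 of N = 43).
Relative gaps: (4120−980)/4120 = 0.7621 (×38); (4120−2240)/4120 = 0.4563 (×3).
Squared: 0.5809 (×38); 0.2082 (×3).
Sum = 22.697003; P₂ = 22.697003 / 43 = 0.528.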